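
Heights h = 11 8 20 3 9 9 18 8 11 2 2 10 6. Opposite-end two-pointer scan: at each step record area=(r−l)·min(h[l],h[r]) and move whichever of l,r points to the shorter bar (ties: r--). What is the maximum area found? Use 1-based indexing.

[1,13] min(11,6)*12=72 best=72 * → r--
[1,12] min(11,10)*11=110 best=110 * → r--
[1,11] min(11,2)*10=20 best=110 → r--
[1,10] min(11,2)*9=18 best=110 → r--
[1,9] min(11,11)*8=88 best=110 → r--
[1,8] min(11,8)*7=56 best=110 → r--
[1,7] min(11,18)*6=66 best=110 → l++
[2,7] min(8,18)*5=40 best=110 → l++
[3,7] min(20,18)*4=72 best=110 → r--
[3,6] min(20,9)*3=27 best=110 → r--
[3,5] min(20,9)*2=18 best=110 → r--
[3,4] min(20,3)*1=3 best=110 → r--

max area = 110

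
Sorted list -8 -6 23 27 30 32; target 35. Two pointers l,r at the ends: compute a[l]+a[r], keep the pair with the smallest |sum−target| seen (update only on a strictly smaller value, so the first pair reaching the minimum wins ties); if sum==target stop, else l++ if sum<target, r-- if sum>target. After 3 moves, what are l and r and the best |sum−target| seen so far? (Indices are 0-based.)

l=2, r=4, best |Δ|=9

[0,5] -8+32=24 d=11 * → l++
[1,5] -6+32=26 d=9 * → l++
[2,5] 23+32=55 d=20 → r--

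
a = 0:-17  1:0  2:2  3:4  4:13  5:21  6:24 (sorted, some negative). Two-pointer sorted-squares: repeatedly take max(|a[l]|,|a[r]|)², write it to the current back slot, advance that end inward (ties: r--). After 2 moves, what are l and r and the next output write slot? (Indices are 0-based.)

l=0, r=4, next write slot=4

l=0 r=6: |-17|<=|24| out[6]=576, r--
l=0 r=5: |-17|<=|21| out[5]=441, r--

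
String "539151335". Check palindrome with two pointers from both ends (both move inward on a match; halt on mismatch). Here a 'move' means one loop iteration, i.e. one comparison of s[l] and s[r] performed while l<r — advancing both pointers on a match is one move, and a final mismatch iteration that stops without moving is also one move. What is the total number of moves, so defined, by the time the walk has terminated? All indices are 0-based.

[0,8] '5'=='5' → l++,r--
[1,7] '3'=='3' → l++,r--
[2,6] '9'!='3' → stop

3 moves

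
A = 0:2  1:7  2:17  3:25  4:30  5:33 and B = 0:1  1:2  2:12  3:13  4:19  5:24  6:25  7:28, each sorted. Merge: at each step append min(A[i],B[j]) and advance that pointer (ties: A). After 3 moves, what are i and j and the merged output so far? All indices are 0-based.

[i=0,j=0] A[i]=2>B[j]=1 take 1 → j++
[i=0,j=1] A[i]=2<=B[j]=2 take 2 → i++
[i=1,j=1] A[i]=7>B[j]=2 take 2 → j++

i=1, j=2, merged so far=[1, 2, 2]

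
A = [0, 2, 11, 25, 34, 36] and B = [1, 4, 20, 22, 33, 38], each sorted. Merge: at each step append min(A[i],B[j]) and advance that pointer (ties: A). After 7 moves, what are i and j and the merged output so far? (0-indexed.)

i=3, j=4, merged so far=[0, 1, 2, 4, 11, 20, 22]

[i=0,j=0] A[i]=0<=B[j]=1 take 0 → i++
[i=1,j=0] A[i]=2>B[j]=1 take 1 → j++
[i=1,j=1] A[i]=2<=B[j]=4 take 2 → i++
[i=2,j=1] A[i]=11>B[j]=4 take 4 → j++
[i=2,j=2] A[i]=11<=B[j]=20 take 11 → i++
[i=3,j=2] A[i]=25>B[j]=20 take 20 → j++
[i=3,j=3] A[i]=25>B[j]=22 take 22 → j++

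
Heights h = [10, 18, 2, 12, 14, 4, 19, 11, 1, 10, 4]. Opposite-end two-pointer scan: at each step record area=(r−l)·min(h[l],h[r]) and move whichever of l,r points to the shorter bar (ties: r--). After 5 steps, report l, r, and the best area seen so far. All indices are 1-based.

l=2, r=7, best area=90

l=1 r=11: min(10,4)*10=40 best=40 *, r--
l=1 r=10: min(10,10)*9=90 best=90 *, r--
l=1 r=9: min(10,1)*8=8 best=90, r--
l=1 r=8: min(10,11)*7=70 best=90, l++
l=2 r=8: min(18,11)*6=66 best=90, r--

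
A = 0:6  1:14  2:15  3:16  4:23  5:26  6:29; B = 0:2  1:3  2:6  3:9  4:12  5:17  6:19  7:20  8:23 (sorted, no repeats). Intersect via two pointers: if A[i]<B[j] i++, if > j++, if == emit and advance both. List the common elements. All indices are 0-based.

[i=0,j=0] 6>2 → j++
[i=0,j=1] 6>3 → j++
[i=0,j=2] 6==6 emit → i++,j++
[i=1,j=3] 14>9 → j++
[i=1,j=4] 14>12 → j++
[i=1,j=5] 14<17 → i++
[i=2,j=5] 15<17 → i++
[i=3,j=5] 16<17 → i++
[i=4,j=5] 23>17 → j++
[i=4,j=6] 23>19 → j++
[i=4,j=7] 23>20 → j++
[i=4,j=8] 23==23 emit → i++,j++

intersection = [6, 23]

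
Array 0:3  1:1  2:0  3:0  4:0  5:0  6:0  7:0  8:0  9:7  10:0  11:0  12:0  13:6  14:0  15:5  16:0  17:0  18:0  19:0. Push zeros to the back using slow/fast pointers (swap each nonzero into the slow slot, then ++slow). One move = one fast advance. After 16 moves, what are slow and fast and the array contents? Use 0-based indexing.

slow=0 fast=0: a[fast]=3≠0 swap→a[0]=3, slow++,fast++
slow=1 fast=1: a[fast]=1≠0 swap→a[1]=1, slow++,fast++
slow=2 fast=2: a[fast]=0, fast++
slow=2 fast=3: a[fast]=0, fast++
slow=2 fast=4: a[fast]=0, fast++
slow=2 fast=5: a[fast]=0, fast++
slow=2 fast=6: a[fast]=0, fast++
slow=2 fast=7: a[fast]=0, fast++
slow=2 fast=8: a[fast]=0, fast++
slow=2 fast=9: a[fast]=7≠0 swap→a[2]=7, slow++,fast++
slow=3 fast=10: a[fast]=0, fast++
slow=3 fast=11: a[fast]=0, fast++
slow=3 fast=12: a[fast]=0, fast++
slow=3 fast=13: a[fast]=6≠0 swap→a[3]=6, slow++,fast++
slow=4 fast=14: a[fast]=0, fast++
slow=4 fast=15: a[fast]=5≠0 swap→a[4]=5, slow++,fast++

slow=5, fast=16, a=[3, 1, 7, 6, 5, 0, 0, 0, 0, 0, 0, 0, 0, 0, 0, 0, 0, 0, 0, 0]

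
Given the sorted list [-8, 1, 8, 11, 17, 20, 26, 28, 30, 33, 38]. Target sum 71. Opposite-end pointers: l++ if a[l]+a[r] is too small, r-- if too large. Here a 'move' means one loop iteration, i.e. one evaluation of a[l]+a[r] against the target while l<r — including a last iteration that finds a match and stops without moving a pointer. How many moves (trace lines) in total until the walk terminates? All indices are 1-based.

10 moves

l=1 r=11: -8+38=30 <71, l++
l=2 r=11: 1+38=39 <71, l++
l=3 r=11: 8+38=46 <71, l++
l=4 r=11: 11+38=49 <71, l++
l=5 r=11: 17+38=55 <71, l++
l=6 r=11: 20+38=58 <71, l++
l=7 r=11: 26+38=64 <71, l++
l=8 r=11: 28+38=66 <71, l++
l=9 r=11: 30+38=68 <71, l++
l=10 r=11: 33+38=71, found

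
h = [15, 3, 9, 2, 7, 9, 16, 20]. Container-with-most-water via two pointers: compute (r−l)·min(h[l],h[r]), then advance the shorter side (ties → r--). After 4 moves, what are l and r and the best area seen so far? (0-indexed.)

l=4, r=7, best area=105

[0,7] min(15,20)*7=105 best=105 * → l++
[1,7] min(3,20)*6=18 best=105 → l++
[2,7] min(9,20)*5=45 best=105 → l++
[3,7] min(2,20)*4=8 best=105 → l++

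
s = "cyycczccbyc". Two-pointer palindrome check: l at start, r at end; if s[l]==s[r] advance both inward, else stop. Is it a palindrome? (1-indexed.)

not a palindrome (mismatch at 3,9)

[1,11] 'c'=='c' → l++,r--
[2,10] 'y'=='y' → l++,r--
[3,9] 'y'!='b' → stop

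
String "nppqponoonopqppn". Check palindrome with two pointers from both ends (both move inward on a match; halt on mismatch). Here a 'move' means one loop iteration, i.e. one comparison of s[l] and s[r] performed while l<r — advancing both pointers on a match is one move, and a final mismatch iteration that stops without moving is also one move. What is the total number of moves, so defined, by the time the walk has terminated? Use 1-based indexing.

[1,16] 'n'=='n' → l++,r--
[2,15] 'p'=='p' → l++,r--
[3,14] 'p'=='p' → l++,r--
[4,13] 'q'=='q' → l++,r--
[5,12] 'p'=='p' → l++,r--
[6,11] 'o'=='o' → l++,r--
[7,10] 'n'=='n' → l++,r--
[8,9] 'o'=='o' → l++,r--

8 moves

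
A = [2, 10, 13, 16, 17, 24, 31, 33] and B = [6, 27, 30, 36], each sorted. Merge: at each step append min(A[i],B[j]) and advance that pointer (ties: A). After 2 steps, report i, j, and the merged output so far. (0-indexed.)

i=1, j=1, merged so far=[2, 6]

i=0 j=0: A[i]=2<=B[j]=6 take 2, i++
i=1 j=0: A[i]=10>B[j]=6 take 6, j++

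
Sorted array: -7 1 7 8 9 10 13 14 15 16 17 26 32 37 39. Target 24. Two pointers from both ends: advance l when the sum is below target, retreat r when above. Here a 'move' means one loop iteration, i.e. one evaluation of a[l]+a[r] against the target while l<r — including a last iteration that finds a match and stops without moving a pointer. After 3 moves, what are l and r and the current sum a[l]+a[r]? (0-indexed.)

l=0, r=11, sum=19

l=0 r=14: -7+39=32 >24, r--
l=0 r=13: -7+37=30 >24, r--
l=0 r=12: -7+32=25 >24, r--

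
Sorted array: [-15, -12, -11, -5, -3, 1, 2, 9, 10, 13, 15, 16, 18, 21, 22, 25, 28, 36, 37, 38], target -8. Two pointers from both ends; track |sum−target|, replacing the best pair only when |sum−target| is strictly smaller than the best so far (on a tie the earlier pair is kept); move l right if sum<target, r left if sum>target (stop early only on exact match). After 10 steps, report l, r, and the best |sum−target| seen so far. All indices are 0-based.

l=0, r=9, best |Δ|=8

[0,19] -15+38=23 d=31 * → r--
[0,18] -15+37=22 d=30 * → r--
[0,17] -15+36=21 d=29 * → r--
[0,16] -15+28=13 d=21 * → r--
[0,15] -15+25=10 d=18 * → r--
[0,14] -15+22=7 d=15 * → r--
[0,13] -15+21=6 d=14 * → r--
[0,12] -15+18=3 d=11 * → r--
[0,11] -15+16=1 d=9 * → r--
[0,10] -15+15=0 d=8 * → r--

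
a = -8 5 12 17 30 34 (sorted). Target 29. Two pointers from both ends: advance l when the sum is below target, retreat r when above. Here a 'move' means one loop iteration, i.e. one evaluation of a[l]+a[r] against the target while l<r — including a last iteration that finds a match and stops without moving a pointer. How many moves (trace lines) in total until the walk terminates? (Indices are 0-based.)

5 moves

[0,5] -8+34=26 <29 → l++
[1,5] 5+34=39 >29 → r--
[1,4] 5+30=35 >29 → r--
[1,3] 5+17=22 <29 → l++
[2,3] 12+17=29 → found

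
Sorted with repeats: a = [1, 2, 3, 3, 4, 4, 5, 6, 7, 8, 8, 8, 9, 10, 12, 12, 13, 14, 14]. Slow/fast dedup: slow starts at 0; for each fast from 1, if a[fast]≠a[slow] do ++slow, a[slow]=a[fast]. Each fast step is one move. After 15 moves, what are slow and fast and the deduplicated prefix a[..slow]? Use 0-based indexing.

slow=10, fast=16, prefix=[1, 2, 3, 4, 5, 6, 7, 8, 9, 10, 12]

(s=0,f=1) a[fast]=2≠a[slow]=1 write a[1]=2 → slow++,fast++
(s=1,f=2) a[fast]=3≠a[slow]=2 write a[2]=3 → slow++,fast++
(s=2,f=3) a[fast]=3=a[slow] dup → fast++
(s=2,f=4) a[fast]=4≠a[slow]=3 write a[3]=4 → slow++,fast++
(s=3,f=5) a[fast]=4=a[slow] dup → fast++
(s=3,f=6) a[fast]=5≠a[slow]=4 write a[4]=5 → slow++,fast++
(s=4,f=7) a[fast]=6≠a[slow]=5 write a[5]=6 → slow++,fast++
(s=5,f=8) a[fast]=7≠a[slow]=6 write a[6]=7 → slow++,fast++
(s=6,f=9) a[fast]=8≠a[slow]=7 write a[7]=8 → slow++,fast++
(s=7,f=10) a[fast]=8=a[slow] dup → fast++
(s=7,f=11) a[fast]=8=a[slow] dup → fast++
(s=7,f=12) a[fast]=9≠a[slow]=8 write a[8]=9 → slow++,fast++
(s=8,f=13) a[fast]=10≠a[slow]=9 write a[9]=10 → slow++,fast++
(s=9,f=14) a[fast]=12≠a[slow]=10 write a[10]=12 → slow++,fast++
(s=10,f=15) a[fast]=12=a[slow] dup → fast++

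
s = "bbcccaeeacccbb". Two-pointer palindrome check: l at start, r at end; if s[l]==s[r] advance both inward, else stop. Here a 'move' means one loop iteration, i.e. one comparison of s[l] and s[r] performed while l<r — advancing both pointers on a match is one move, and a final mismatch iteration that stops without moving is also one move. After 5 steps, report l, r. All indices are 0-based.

l=5, r=8

l=0 r=13: 'b'=='b', l++,r--
l=1 r=12: 'b'=='b', l++,r--
l=2 r=11: 'c'=='c', l++,r--
l=3 r=10: 'c'=='c', l++,r--
l=4 r=9: 'c'=='c', l++,r--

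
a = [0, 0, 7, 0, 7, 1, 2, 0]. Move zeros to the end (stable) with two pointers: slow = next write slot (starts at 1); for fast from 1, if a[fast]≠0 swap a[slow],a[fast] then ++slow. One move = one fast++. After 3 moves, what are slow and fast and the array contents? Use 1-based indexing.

slow=1 fast=1: a[fast]=0, fast++
slow=1 fast=2: a[fast]=0, fast++
slow=1 fast=3: a[fast]=7≠0 swap→a[1]=7, slow++,fast++

slow=2, fast=4, a=[7, 0, 0, 0, 7, 1, 2, 0]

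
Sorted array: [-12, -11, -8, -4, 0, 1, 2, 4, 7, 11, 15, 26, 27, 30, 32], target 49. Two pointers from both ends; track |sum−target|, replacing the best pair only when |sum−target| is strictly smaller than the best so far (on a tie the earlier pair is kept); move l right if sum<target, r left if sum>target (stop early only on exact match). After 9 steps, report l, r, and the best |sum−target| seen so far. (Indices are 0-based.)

l=0 r=14: -12+32=20 d=29 *, l++
l=1 r=14: -11+32=21 d=28 *, l++
l=2 r=14: -8+32=24 d=25 *, l++
l=3 r=14: -4+32=28 d=21 *, l++
l=4 r=14: 0+32=32 d=17 *, l++
l=5 r=14: 1+32=33 d=16 *, l++
l=6 r=14: 2+32=34 d=15 *, l++
l=7 r=14: 4+32=36 d=13 *, l++
l=8 r=14: 7+32=39 d=10 *, l++

l=9, r=14, best |Δ|=10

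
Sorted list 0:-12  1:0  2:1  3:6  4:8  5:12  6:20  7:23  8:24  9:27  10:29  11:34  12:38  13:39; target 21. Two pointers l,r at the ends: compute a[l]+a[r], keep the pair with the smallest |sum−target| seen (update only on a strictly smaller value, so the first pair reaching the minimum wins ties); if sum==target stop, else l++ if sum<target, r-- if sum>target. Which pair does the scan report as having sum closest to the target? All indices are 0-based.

pair (1, 20) with sum 21 (|Δ|=0)

l=0 r=13: -12+39=27 d=6 *, r--
l=0 r=12: -12+38=26 d=5 *, r--
l=0 r=11: -12+34=22 d=1 *, r--
l=0 r=10: -12+29=17 d=4, l++
l=1 r=10: 0+29=29 d=8, r--
l=1 r=9: 0+27=27 d=6, r--
l=1 r=8: 0+24=24 d=3, r--
l=1 r=7: 0+23=23 d=2, r--
l=1 r=6: 0+20=20 d=1, l++
l=2 r=6: 1+20=21 d=0 *, stop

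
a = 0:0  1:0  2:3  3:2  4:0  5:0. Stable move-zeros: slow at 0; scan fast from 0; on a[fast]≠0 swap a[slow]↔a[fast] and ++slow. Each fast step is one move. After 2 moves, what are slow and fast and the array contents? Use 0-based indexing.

(s=0,f=0) a[fast]=0 → fast++
(s=0,f=1) a[fast]=0 → fast++

slow=0, fast=2, a=[0, 0, 3, 2, 0, 0]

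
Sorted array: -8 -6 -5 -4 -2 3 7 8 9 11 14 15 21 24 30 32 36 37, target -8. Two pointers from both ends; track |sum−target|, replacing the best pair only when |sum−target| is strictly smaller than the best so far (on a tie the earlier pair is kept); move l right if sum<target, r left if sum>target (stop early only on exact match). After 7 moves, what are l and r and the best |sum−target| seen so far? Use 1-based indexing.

l=1 r=18: -8+37=29 d=37 *, r--
l=1 r=17: -8+36=28 d=36 *, r--
l=1 r=16: -8+32=24 d=32 *, r--
l=1 r=15: -8+30=22 d=30 *, r--
l=1 r=14: -8+24=16 d=24 *, r--
l=1 r=13: -8+21=13 d=21 *, r--
l=1 r=12: -8+15=7 d=15 *, r--

l=1, r=11, best |Δ|=15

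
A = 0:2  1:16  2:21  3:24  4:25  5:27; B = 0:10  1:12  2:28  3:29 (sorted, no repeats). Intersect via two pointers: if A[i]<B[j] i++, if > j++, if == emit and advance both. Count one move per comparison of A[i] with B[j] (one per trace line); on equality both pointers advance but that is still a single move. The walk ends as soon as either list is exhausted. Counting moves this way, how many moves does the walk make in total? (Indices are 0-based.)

8 moves

[i=0,j=0] 2<10 → i++
[i=1,j=0] 16>10 → j++
[i=1,j=1] 16>12 → j++
[i=1,j=2] 16<28 → i++
[i=2,j=2] 21<28 → i++
[i=3,j=2] 24<28 → i++
[i=4,j=2] 25<28 → i++
[i=5,j=2] 27<28 → i++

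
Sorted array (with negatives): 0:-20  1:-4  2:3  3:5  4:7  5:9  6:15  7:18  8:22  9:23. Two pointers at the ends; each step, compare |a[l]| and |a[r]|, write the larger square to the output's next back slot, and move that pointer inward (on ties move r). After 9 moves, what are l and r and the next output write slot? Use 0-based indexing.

l=2, r=2, next write slot=0

[0,9] |-20|<=|23| out[9]=529 → r--
[0,8] |-20|<=|22| out[8]=484 → r--
[0,7] |-20|>|18| out[7]=400 → l++
[1,7] |-4|<=|18| out[6]=324 → r--
[1,6] |-4|<=|15| out[5]=225 → r--
[1,5] |-4|<=|9| out[4]=81 → r--
[1,4] |-4|<=|7| out[3]=49 → r--
[1,3] |-4|<=|5| out[2]=25 → r--
[1,2] |-4|>|3| out[1]=16 → l++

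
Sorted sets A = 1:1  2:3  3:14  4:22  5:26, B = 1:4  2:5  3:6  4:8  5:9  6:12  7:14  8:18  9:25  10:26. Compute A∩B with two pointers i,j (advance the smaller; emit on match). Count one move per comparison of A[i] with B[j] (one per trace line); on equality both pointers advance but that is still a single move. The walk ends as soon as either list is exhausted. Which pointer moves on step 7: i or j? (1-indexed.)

[i=1,j=1] 1<4 → i++
[i=2,j=1] 3<4 → i++
[i=3,j=1] 14>4 → j++
[i=3,j=2] 14>5 → j++
[i=3,j=3] 14>6 → j++
[i=3,j=4] 14>8 → j++
[i=3,j=5] 14>9 → j++

j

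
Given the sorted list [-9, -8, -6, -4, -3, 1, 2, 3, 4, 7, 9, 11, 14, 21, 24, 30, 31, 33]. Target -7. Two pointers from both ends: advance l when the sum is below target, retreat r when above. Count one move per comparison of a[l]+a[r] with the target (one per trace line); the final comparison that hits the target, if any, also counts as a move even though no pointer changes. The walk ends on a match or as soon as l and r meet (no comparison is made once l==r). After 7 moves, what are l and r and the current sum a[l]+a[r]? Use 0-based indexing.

l=0 r=17: -9+33=24 >-7, r--
l=0 r=16: -9+31=22 >-7, r--
l=0 r=15: -9+30=21 >-7, r--
l=0 r=14: -9+24=15 >-7, r--
l=0 r=13: -9+21=12 >-7, r--
l=0 r=12: -9+14=5 >-7, r--
l=0 r=11: -9+11=2 >-7, r--

l=0, r=10, sum=0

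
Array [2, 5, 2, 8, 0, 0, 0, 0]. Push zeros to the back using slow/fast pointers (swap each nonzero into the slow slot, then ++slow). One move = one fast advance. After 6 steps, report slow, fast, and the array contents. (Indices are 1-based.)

slow=5, fast=7, a=[2, 5, 2, 8, 0, 0, 0, 0]

slow=1 fast=1: a[fast]=2≠0 swap→a[1]=2, slow++,fast++
slow=2 fast=2: a[fast]=5≠0 swap→a[2]=5, slow++,fast++
slow=3 fast=3: a[fast]=2≠0 swap→a[3]=2, slow++,fast++
slow=4 fast=4: a[fast]=8≠0 swap→a[4]=8, slow++,fast++
slow=5 fast=5: a[fast]=0, fast++
slow=5 fast=6: a[fast]=0, fast++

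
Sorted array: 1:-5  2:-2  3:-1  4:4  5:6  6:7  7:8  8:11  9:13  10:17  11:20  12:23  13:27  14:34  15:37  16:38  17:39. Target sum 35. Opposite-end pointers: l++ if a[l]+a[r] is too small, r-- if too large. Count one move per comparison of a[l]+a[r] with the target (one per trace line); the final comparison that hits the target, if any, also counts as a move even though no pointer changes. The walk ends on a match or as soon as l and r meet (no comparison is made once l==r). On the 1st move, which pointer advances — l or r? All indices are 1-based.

[1,17] -5+39=34 <35 → l++

l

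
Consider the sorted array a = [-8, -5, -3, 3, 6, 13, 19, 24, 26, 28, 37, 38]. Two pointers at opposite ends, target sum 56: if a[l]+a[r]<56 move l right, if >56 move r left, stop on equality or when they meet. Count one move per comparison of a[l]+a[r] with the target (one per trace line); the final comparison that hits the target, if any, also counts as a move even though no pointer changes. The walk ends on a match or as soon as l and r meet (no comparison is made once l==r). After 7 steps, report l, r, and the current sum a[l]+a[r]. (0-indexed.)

[0,11] -8+38=30 <56 → l++
[1,11] -5+38=33 <56 → l++
[2,11] -3+38=35 <56 → l++
[3,11] 3+38=41 <56 → l++
[4,11] 6+38=44 <56 → l++
[5,11] 13+38=51 <56 → l++
[6,11] 19+38=57 >56 → r--

l=6, r=10, sum=56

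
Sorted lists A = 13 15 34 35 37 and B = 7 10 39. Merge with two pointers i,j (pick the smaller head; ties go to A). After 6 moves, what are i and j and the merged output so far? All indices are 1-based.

i=5, j=3, merged so far=[7, 10, 13, 15, 34, 35]

[i=1,j=1] A[i]=13>B[j]=7 take 7 → j++
[i=1,j=2] A[i]=13>B[j]=10 take 10 → j++
[i=1,j=3] A[i]=13<=B[j]=39 take 13 → i++
[i=2,j=3] A[i]=15<=B[j]=39 take 15 → i++
[i=3,j=3] A[i]=34<=B[j]=39 take 34 → i++
[i=4,j=3] A[i]=35<=B[j]=39 take 35 → i++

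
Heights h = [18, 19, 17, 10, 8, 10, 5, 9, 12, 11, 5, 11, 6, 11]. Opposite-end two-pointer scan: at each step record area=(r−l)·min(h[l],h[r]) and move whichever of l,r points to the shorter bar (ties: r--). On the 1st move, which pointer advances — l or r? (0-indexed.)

r

l=0 r=13: min(18,11)*13=143 best=143 *, r--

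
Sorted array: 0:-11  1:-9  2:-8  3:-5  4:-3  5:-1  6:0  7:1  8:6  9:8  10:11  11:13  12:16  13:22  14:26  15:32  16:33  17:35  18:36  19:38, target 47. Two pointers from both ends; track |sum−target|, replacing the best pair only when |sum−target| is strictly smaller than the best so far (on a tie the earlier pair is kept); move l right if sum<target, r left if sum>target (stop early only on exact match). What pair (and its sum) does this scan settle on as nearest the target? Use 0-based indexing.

pair (11, 36) with sum 47 (|Δ|=0)

[0,19] -11+38=27 d=20 * → l++
[1,19] -9+38=29 d=18 * → l++
[2,19] -8+38=30 d=17 * → l++
[3,19] -5+38=33 d=14 * → l++
[4,19] -3+38=35 d=12 * → l++
[5,19] -1+38=37 d=10 * → l++
[6,19] 0+38=38 d=9 * → l++
[7,19] 1+38=39 d=8 * → l++
[8,19] 6+38=44 d=3 * → l++
[9,19] 8+38=46 d=1 * → l++
[10,19] 11+38=49 d=2 → r--
[10,18] 11+36=47 d=0 * → stop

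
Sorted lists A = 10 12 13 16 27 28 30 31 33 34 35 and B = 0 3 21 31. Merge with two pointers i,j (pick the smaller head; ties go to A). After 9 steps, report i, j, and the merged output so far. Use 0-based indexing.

i=6, j=3, merged so far=[0, 3, 10, 12, 13, 16, 21, 27, 28]

i=0 j=0: A[i]=10>B[j]=0 take 0, j++
i=0 j=1: A[i]=10>B[j]=3 take 3, j++
i=0 j=2: A[i]=10<=B[j]=21 take 10, i++
i=1 j=2: A[i]=12<=B[j]=21 take 12, i++
i=2 j=2: A[i]=13<=B[j]=21 take 13, i++
i=3 j=2: A[i]=16<=B[j]=21 take 16, i++
i=4 j=2: A[i]=27>B[j]=21 take 21, j++
i=4 j=3: A[i]=27<=B[j]=31 take 27, i++
i=5 j=3: A[i]=28<=B[j]=31 take 28, i++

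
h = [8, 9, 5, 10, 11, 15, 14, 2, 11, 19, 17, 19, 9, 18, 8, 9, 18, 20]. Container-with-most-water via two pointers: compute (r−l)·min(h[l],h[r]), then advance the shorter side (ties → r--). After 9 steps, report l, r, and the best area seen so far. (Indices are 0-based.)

[0,17] min(8,20)*17=136 best=136 * → l++
[1,17] min(9,20)*16=144 best=144 * → l++
[2,17] min(5,20)*15=75 best=144 → l++
[3,17] min(10,20)*14=140 best=144 → l++
[4,17] min(11,20)*13=143 best=144 → l++
[5,17] min(15,20)*12=180 best=180 * → l++
[6,17] min(14,20)*11=154 best=180 → l++
[7,17] min(2,20)*10=20 best=180 → l++
[8,17] min(11,20)*9=99 best=180 → l++

l=9, r=17, best area=180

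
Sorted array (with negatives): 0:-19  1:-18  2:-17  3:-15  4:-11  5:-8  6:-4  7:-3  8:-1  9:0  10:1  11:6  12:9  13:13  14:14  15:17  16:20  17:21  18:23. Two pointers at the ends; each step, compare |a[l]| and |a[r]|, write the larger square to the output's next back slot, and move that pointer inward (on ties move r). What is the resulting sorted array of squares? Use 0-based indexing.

l=0 r=18: |-19|<=|23| out[18]=529, r--
l=0 r=17: |-19|<=|21| out[17]=441, r--
l=0 r=16: |-19|<=|20| out[16]=400, r--
l=0 r=15: |-19|>|17| out[15]=361, l++
l=1 r=15: |-18|>|17| out[14]=324, l++
l=2 r=15: |-17|<=|17| out[13]=289, r--
l=2 r=14: |-17|>|14| out[12]=289, l++
l=3 r=14: |-15|>|14| out[11]=225, l++
l=4 r=14: |-11|<=|14| out[10]=196, r--
l=4 r=13: |-11|<=|13| out[9]=169, r--
l=4 r=12: |-11|>|9| out[8]=121, l++
l=5 r=12: |-8|<=|9| out[7]=81, r--
l=5 r=11: |-8|>|6| out[6]=64, l++
l=6 r=11: |-4|<=|6| out[5]=36, r--
l=6 r=10: |-4|>|1| out[4]=16, l++
l=7 r=10: |-3|>|1| out[3]=9, l++
l=8 r=10: |-1|<=|1| out[2]=1, r--
l=8 r=9: |-1|>|0| out[1]=1, l++
l=9 r=9: |0|<=|0| out[0]=0, r--

[0, 1, 1, 9, 16, 36, 64, 81, 121, 169, 196, 225, 289, 289, 324, 361, 400, 441, 529]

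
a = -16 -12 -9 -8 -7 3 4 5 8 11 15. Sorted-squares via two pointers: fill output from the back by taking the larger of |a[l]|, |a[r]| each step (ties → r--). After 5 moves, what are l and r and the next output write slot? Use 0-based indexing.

l=3, r=8, next write slot=5

[0,10] |-16|>|15| out[10]=256 → l++
[1,10] |-12|<=|15| out[9]=225 → r--
[1,9] |-12|>|11| out[8]=144 → l++
[2,9] |-9|<=|11| out[7]=121 → r--
[2,8] |-9|>|8| out[6]=81 → l++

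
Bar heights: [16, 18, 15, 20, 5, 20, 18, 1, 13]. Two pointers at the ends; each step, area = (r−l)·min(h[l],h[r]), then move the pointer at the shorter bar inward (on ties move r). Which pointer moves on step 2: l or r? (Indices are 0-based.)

r

[0,8] min(16,13)*8=104 best=104 * → r--
[0,7] min(16,1)*7=7 best=104 → r--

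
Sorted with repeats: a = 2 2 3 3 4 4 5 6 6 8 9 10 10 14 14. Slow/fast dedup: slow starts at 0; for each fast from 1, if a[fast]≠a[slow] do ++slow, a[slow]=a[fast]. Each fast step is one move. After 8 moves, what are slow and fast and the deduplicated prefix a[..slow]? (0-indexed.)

slow=0 fast=1: a[fast]=2=a[slow] dup, fast++
slow=0 fast=2: a[fast]=3≠a[slow]=2 write a[1]=3, slow++,fast++
slow=1 fast=3: a[fast]=3=a[slow] dup, fast++
slow=1 fast=4: a[fast]=4≠a[slow]=3 write a[2]=4, slow++,fast++
slow=2 fast=5: a[fast]=4=a[slow] dup, fast++
slow=2 fast=6: a[fast]=5≠a[slow]=4 write a[3]=5, slow++,fast++
slow=3 fast=7: a[fast]=6≠a[slow]=5 write a[4]=6, slow++,fast++
slow=4 fast=8: a[fast]=6=a[slow] dup, fast++

slow=4, fast=9, prefix=[2, 3, 4, 5, 6]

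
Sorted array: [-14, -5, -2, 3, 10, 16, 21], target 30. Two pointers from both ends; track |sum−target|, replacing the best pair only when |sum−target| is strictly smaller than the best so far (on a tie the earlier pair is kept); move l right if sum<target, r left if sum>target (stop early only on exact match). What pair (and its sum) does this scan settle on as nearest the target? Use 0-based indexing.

[0,6] -14+21=7 d=23 * → l++
[1,6] -5+21=16 d=14 * → l++
[2,6] -2+21=19 d=11 * → l++
[3,6] 3+21=24 d=6 * → l++
[4,6] 10+21=31 d=1 * → r--
[4,5] 10+16=26 d=4 → l++

pair (10, 21) with sum 31 (|Δ|=1)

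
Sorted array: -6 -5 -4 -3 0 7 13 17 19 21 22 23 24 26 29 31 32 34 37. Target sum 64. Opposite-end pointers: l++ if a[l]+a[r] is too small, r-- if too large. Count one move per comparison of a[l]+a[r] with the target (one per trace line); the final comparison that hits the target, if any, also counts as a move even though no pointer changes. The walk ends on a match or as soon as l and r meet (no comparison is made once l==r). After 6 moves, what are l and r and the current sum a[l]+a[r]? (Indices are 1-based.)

l=1 r=19: -6+37=31 <64, l++
l=2 r=19: -5+37=32 <64, l++
l=3 r=19: -4+37=33 <64, l++
l=4 r=19: -3+37=34 <64, l++
l=5 r=19: 0+37=37 <64, l++
l=6 r=19: 7+37=44 <64, l++

l=7, r=19, sum=50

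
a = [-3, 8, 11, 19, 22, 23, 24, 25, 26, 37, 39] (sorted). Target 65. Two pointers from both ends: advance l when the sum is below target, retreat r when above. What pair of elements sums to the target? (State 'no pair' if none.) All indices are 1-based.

(26, 39)

[1,11] -3+39=36 <65 → l++
[2,11] 8+39=47 <65 → l++
[3,11] 11+39=50 <65 → l++
[4,11] 19+39=58 <65 → l++
[5,11] 22+39=61 <65 → l++
[6,11] 23+39=62 <65 → l++
[7,11] 24+39=63 <65 → l++
[8,11] 25+39=64 <65 → l++
[9,11] 26+39=65 → found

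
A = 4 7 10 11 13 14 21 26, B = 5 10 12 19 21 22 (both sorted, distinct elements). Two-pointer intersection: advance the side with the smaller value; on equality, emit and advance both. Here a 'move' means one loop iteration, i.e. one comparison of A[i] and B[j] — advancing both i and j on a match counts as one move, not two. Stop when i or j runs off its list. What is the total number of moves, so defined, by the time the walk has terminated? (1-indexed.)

i=1 j=1: 4<5, i++
i=2 j=1: 7>5, j++
i=2 j=2: 7<10, i++
i=3 j=2: 10==10 emit, i++,j++
i=4 j=3: 11<12, i++
i=5 j=3: 13>12, j++
i=5 j=4: 13<19, i++
i=6 j=4: 14<19, i++
i=7 j=4: 21>19, j++
i=7 j=5: 21==21 emit, i++,j++
i=8 j=6: 26>22, j++

11 moves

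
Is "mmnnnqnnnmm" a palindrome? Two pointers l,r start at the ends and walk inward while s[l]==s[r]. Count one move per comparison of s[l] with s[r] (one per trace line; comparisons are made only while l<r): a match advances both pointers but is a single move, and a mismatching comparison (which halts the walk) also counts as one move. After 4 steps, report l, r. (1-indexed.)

[1,11] 'm'=='m' → l++,r--
[2,10] 'm'=='m' → l++,r--
[3,9] 'n'=='n' → l++,r--
[4,8] 'n'=='n' → l++,r--

l=5, r=7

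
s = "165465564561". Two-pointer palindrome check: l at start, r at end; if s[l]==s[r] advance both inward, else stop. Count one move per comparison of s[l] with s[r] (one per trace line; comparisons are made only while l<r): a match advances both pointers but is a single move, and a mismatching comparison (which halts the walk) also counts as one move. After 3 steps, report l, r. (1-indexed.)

l=1 r=12: '1'=='1', l++,r--
l=2 r=11: '6'=='6', l++,r--
l=3 r=10: '5'=='5', l++,r--

l=4, r=9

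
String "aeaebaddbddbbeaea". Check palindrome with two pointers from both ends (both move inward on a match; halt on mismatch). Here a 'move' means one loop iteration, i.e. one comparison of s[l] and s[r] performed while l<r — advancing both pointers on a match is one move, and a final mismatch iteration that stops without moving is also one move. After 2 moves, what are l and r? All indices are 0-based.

l=2, r=14

l=0 r=16: 'a'=='a', l++,r--
l=1 r=15: 'e'=='e', l++,r--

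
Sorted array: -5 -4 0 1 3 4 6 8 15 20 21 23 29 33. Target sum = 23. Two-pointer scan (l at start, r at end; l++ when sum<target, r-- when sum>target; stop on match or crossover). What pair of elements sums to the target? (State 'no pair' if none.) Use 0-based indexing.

[0,13] -5+33=28 >23 → r--
[0,12] -5+29=24 >23 → r--
[0,11] -5+23=18 <23 → l++
[1,11] -4+23=19 <23 → l++
[2,11] 0+23=23 → found

(0, 23)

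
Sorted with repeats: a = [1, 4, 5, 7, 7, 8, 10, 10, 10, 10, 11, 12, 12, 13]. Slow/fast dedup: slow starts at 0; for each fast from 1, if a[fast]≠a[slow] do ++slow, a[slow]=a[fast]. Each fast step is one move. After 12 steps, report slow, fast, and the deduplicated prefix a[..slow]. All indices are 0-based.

slow=7, fast=13, prefix=[1, 4, 5, 7, 8, 10, 11, 12]

slow=0 fast=1: a[fast]=4≠a[slow]=1 write a[1]=4, slow++,fast++
slow=1 fast=2: a[fast]=5≠a[slow]=4 write a[2]=5, slow++,fast++
slow=2 fast=3: a[fast]=7≠a[slow]=5 write a[3]=7, slow++,fast++
slow=3 fast=4: a[fast]=7=a[slow] dup, fast++
slow=3 fast=5: a[fast]=8≠a[slow]=7 write a[4]=8, slow++,fast++
slow=4 fast=6: a[fast]=10≠a[slow]=8 write a[5]=10, slow++,fast++
slow=5 fast=7: a[fast]=10=a[slow] dup, fast++
slow=5 fast=8: a[fast]=10=a[slow] dup, fast++
slow=5 fast=9: a[fast]=10=a[slow] dup, fast++
slow=5 fast=10: a[fast]=11≠a[slow]=10 write a[6]=11, slow++,fast++
slow=6 fast=11: a[fast]=12≠a[slow]=11 write a[7]=12, slow++,fast++
slow=7 fast=12: a[fast]=12=a[slow] dup, fast++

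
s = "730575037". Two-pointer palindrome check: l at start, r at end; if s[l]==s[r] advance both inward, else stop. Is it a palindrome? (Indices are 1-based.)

palindrome

[1,9] '7'=='7' → l++,r--
[2,8] '3'=='3' → l++,r--
[3,7] '0'=='0' → l++,r--
[4,6] '5'=='5' → l++,r--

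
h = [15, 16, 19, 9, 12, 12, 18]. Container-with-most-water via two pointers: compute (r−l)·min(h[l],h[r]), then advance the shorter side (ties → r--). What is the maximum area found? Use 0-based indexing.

max area = 90

[0,6] min(15,18)*6=90 best=90 * → l++
[1,6] min(16,18)*5=80 best=90 → l++
[2,6] min(19,18)*4=72 best=90 → r--
[2,5] min(19,12)*3=36 best=90 → r--
[2,4] min(19,12)*2=24 best=90 → r--
[2,3] min(19,9)*1=9 best=90 → r--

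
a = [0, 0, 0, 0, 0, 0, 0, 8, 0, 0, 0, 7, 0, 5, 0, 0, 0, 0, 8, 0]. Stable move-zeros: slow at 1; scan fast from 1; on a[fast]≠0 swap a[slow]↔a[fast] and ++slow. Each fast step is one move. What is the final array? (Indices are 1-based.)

slow=1 fast=1: a[fast]=0, fast++
slow=1 fast=2: a[fast]=0, fast++
slow=1 fast=3: a[fast]=0, fast++
slow=1 fast=4: a[fast]=0, fast++
slow=1 fast=5: a[fast]=0, fast++
slow=1 fast=6: a[fast]=0, fast++
slow=1 fast=7: a[fast]=0, fast++
slow=1 fast=8: a[fast]=8≠0 swap→a[1]=8, slow++,fast++
slow=2 fast=9: a[fast]=0, fast++
slow=2 fast=10: a[fast]=0, fast++
slow=2 fast=11: a[fast]=0, fast++
slow=2 fast=12: a[fast]=7≠0 swap→a[2]=7, slow++,fast++
slow=3 fast=13: a[fast]=0, fast++
slow=3 fast=14: a[fast]=5≠0 swap→a[3]=5, slow++,fast++
slow=4 fast=15: a[fast]=0, fast++
slow=4 fast=16: a[fast]=0, fast++
slow=4 fast=17: a[fast]=0, fast++
slow=4 fast=18: a[fast]=0, fast++
slow=4 fast=19: a[fast]=8≠0 swap→a[4]=8, slow++,fast++
slow=5 fast=20: a[fast]=0, fast++

[8, 7, 5, 8, 0, 0, 0, 0, 0, 0, 0, 0, 0, 0, 0, 0, 0, 0, 0, 0]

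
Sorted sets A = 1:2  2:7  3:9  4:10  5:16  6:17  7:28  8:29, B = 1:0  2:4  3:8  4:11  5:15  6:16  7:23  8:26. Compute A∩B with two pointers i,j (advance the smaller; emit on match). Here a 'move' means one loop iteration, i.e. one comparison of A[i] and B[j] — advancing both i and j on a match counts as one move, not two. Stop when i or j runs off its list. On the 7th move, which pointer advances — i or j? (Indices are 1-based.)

i=1 j=1: 2>0, j++
i=1 j=2: 2<4, i++
i=2 j=2: 7>4, j++
i=2 j=3: 7<8, i++
i=3 j=3: 9>8, j++
i=3 j=4: 9<11, i++
i=4 j=4: 10<11, i++

i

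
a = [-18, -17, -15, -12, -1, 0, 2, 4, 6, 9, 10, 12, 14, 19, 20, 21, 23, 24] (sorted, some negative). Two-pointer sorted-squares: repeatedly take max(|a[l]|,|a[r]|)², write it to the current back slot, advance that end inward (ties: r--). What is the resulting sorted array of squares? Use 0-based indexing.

[0, 1, 4, 16, 36, 81, 100, 144, 144, 196, 225, 289, 324, 361, 400, 441, 529, 576]

l=0 r=17: |-18|<=|24| out[17]=576, r--
l=0 r=16: |-18|<=|23| out[16]=529, r--
l=0 r=15: |-18|<=|21| out[15]=441, r--
l=0 r=14: |-18|<=|20| out[14]=400, r--
l=0 r=13: |-18|<=|19| out[13]=361, r--
l=0 r=12: |-18|>|14| out[12]=324, l++
l=1 r=12: |-17|>|14| out[11]=289, l++
l=2 r=12: |-15|>|14| out[10]=225, l++
l=3 r=12: |-12|<=|14| out[9]=196, r--
l=3 r=11: |-12|<=|12| out[8]=144, r--
l=3 r=10: |-12|>|10| out[7]=144, l++
l=4 r=10: |-1|<=|10| out[6]=100, r--
l=4 r=9: |-1|<=|9| out[5]=81, r--
l=4 r=8: |-1|<=|6| out[4]=36, r--
l=4 r=7: |-1|<=|4| out[3]=16, r--
l=4 r=6: |-1|<=|2| out[2]=4, r--
l=4 r=5: |-1|>|0| out[1]=1, l++
l=5 r=5: |0|<=|0| out[0]=0, r--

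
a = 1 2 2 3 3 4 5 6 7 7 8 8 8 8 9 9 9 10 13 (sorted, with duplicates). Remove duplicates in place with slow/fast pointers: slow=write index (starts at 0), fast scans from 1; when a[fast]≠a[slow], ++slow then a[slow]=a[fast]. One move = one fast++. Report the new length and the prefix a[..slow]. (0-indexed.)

length 11; prefix = [1, 2, 3, 4, 5, 6, 7, 8, 9, 10, 13]

slow=0 fast=1: a[fast]=2≠a[slow]=1 write a[1]=2, slow++,fast++
slow=1 fast=2: a[fast]=2=a[slow] dup, fast++
slow=1 fast=3: a[fast]=3≠a[slow]=2 write a[2]=3, slow++,fast++
slow=2 fast=4: a[fast]=3=a[slow] dup, fast++
slow=2 fast=5: a[fast]=4≠a[slow]=3 write a[3]=4, slow++,fast++
slow=3 fast=6: a[fast]=5≠a[slow]=4 write a[4]=5, slow++,fast++
slow=4 fast=7: a[fast]=6≠a[slow]=5 write a[5]=6, slow++,fast++
slow=5 fast=8: a[fast]=7≠a[slow]=6 write a[6]=7, slow++,fast++
slow=6 fast=9: a[fast]=7=a[slow] dup, fast++
slow=6 fast=10: a[fast]=8≠a[slow]=7 write a[7]=8, slow++,fast++
slow=7 fast=11: a[fast]=8=a[slow] dup, fast++
slow=7 fast=12: a[fast]=8=a[slow] dup, fast++
slow=7 fast=13: a[fast]=8=a[slow] dup, fast++
slow=7 fast=14: a[fast]=9≠a[slow]=8 write a[8]=9, slow++,fast++
slow=8 fast=15: a[fast]=9=a[slow] dup, fast++
slow=8 fast=16: a[fast]=9=a[slow] dup, fast++
slow=8 fast=17: a[fast]=10≠a[slow]=9 write a[9]=10, slow++,fast++
slow=9 fast=18: a[fast]=13≠a[slow]=10 write a[10]=13, slow++,fast++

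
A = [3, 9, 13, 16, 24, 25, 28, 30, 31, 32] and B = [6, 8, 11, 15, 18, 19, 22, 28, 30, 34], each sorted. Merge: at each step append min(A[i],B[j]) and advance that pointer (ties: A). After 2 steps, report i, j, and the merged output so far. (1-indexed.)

i=2, j=2, merged so far=[3, 6]

i=1 j=1: A[i]=3<=B[j]=6 take 3, i++
i=2 j=1: A[i]=9>B[j]=6 take 6, j++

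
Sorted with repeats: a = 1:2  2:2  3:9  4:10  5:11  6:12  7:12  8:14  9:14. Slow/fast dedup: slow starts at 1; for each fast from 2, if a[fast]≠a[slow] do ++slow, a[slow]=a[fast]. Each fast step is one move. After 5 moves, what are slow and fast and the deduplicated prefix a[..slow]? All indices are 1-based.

slow=5, fast=7, prefix=[2, 9, 10, 11, 12]

(s=1,f=2) a[fast]=2=a[slow] dup → fast++
(s=1,f=3) a[fast]=9≠a[slow]=2 write a[2]=9 → slow++,fast++
(s=2,f=4) a[fast]=10≠a[slow]=9 write a[3]=10 → slow++,fast++
(s=3,f=5) a[fast]=11≠a[slow]=10 write a[4]=11 → slow++,fast++
(s=4,f=6) a[fast]=12≠a[slow]=11 write a[5]=12 → slow++,fast++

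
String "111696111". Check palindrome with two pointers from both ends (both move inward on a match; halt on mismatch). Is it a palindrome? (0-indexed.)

l=0 r=8: '1'=='1', l++,r--
l=1 r=7: '1'=='1', l++,r--
l=2 r=6: '1'=='1', l++,r--
l=3 r=5: '6'=='6', l++,r--

palindrome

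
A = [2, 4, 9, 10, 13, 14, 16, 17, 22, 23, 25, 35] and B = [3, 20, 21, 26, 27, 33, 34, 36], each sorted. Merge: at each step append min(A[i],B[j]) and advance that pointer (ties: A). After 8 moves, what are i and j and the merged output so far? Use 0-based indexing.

i=0 j=0: A[i]=2<=B[j]=3 take 2, i++
i=1 j=0: A[i]=4>B[j]=3 take 3, j++
i=1 j=1: A[i]=4<=B[j]=20 take 4, i++
i=2 j=1: A[i]=9<=B[j]=20 take 9, i++
i=3 j=1: A[i]=10<=B[j]=20 take 10, i++
i=4 j=1: A[i]=13<=B[j]=20 take 13, i++
i=5 j=1: A[i]=14<=B[j]=20 take 14, i++
i=6 j=1: A[i]=16<=B[j]=20 take 16, i++

i=7, j=1, merged so far=[2, 3, 4, 9, 10, 13, 14, 16]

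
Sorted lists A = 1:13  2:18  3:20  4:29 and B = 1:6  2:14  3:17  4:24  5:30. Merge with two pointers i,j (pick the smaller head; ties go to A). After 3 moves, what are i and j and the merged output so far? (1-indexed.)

[i=1,j=1] A[i]=13>B[j]=6 take 6 → j++
[i=1,j=2] A[i]=13<=B[j]=14 take 13 → i++
[i=2,j=2] A[i]=18>B[j]=14 take 14 → j++

i=2, j=3, merged so far=[6, 13, 14]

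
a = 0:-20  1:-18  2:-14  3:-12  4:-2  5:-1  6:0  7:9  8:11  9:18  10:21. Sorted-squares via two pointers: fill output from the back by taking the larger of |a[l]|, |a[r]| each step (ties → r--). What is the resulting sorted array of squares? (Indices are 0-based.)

[0, 1, 4, 81, 121, 144, 196, 324, 324, 400, 441]

[0,10] |-20|<=|21| out[10]=441 → r--
[0,9] |-20|>|18| out[9]=400 → l++
[1,9] |-18|<=|18| out[8]=324 → r--
[1,8] |-18|>|11| out[7]=324 → l++
[2,8] |-14|>|11| out[6]=196 → l++
[3,8] |-12|>|11| out[5]=144 → l++
[4,8] |-2|<=|11| out[4]=121 → r--
[4,7] |-2|<=|9| out[3]=81 → r--
[4,6] |-2|>|0| out[2]=4 → l++
[5,6] |-1|>|0| out[1]=1 → l++
[6,6] |0|<=|0| out[0]=0 → r--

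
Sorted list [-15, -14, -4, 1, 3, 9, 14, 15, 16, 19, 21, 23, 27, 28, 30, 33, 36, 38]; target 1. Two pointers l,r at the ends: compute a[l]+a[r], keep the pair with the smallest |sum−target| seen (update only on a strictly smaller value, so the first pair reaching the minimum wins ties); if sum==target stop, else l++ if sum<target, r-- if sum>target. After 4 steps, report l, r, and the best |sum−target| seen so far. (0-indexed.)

l=0, r=13, best |Δ|=14

[0,17] -15+38=23 d=22 * → r--
[0,16] -15+36=21 d=20 * → r--
[0,15] -15+33=18 d=17 * → r--
[0,14] -15+30=15 d=14 * → r--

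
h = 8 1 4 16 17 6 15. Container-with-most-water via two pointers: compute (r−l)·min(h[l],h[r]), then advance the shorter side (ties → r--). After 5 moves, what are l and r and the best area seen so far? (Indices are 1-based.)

[1,7] min(8,15)*6=48 best=48 * → l++
[2,7] min(1,15)*5=5 best=48 → l++
[3,7] min(4,15)*4=16 best=48 → l++
[4,7] min(16,15)*3=45 best=48 → r--
[4,6] min(16,6)*2=12 best=48 → r--

l=4, r=5, best area=48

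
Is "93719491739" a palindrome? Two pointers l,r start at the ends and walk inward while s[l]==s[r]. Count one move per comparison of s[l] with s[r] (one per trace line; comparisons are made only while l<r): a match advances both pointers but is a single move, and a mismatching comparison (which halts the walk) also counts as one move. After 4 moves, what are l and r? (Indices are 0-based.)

l=4, r=6

[0,10] '9'=='9' → l++,r--
[1,9] '3'=='3' → l++,r--
[2,8] '7'=='7' → l++,r--
[3,7] '1'=='1' → l++,r--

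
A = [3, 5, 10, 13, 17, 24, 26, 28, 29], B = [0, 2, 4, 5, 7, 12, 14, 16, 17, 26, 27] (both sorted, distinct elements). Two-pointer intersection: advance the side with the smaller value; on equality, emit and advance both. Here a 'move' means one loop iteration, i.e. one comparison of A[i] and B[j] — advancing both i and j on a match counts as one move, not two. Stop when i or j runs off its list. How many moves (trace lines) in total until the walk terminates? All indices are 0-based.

[i=0,j=0] 3>0 → j++
[i=0,j=1] 3>2 → j++
[i=0,j=2] 3<4 → i++
[i=1,j=2] 5>4 → j++
[i=1,j=3] 5==5 emit → i++,j++
[i=2,j=4] 10>7 → j++
[i=2,j=5] 10<12 → i++
[i=3,j=5] 13>12 → j++
[i=3,j=6] 13<14 → i++
[i=4,j=6] 17>14 → j++
[i=4,j=7] 17>16 → j++
[i=4,j=8] 17==17 emit → i++,j++
[i=5,j=9] 24<26 → i++
[i=6,j=9] 26==26 emit → i++,j++
[i=7,j=10] 28>27 → j++

15 moves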